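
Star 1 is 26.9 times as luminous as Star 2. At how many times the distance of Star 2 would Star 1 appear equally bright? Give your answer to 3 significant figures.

Equal flux requires L_1/d_1² = L_2/d_2², so d_1/d_2 = √(L_1/L_2)
= √(26.9) = 5.187.

5.19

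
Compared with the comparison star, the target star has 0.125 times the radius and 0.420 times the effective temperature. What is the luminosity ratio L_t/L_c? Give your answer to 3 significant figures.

4.86×10^-4

From the Stefan–Boltzmann law, L ∝ R²T⁴, so
L_t/L_c = (R_t/R_c)² (T_t/T_c)⁴ = (0.125)² × (0.420)⁴ = 0.01562 × 0.03112 = 4.862×10^-4.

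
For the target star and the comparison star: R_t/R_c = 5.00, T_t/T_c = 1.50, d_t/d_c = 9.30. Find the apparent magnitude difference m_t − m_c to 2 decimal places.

-0.41

L_t/L_c = (5.00)²(1.50)⁴ = 126.6.
F_t/F_c = (L_t/L_c)/(d_t/d_c)² = 126.6/86.49 = 1.463.
m_t − m_c = −2.5 log₁₀(1.463) = -0.41.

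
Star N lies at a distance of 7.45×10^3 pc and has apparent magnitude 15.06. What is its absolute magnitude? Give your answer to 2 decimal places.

M = m − 5 log₁₀(d/10 pc) = 15.06 − 5 log₁₀(7.45×10^3/10)
  = 15.06 − 5 × 2.872 = 15.06 − 14.36 = 0.70.

0.70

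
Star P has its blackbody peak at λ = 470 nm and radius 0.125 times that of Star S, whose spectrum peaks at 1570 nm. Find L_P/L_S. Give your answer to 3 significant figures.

1.95

Wien's law gives T ∝ 1/λ_max, so T_P/T_S = λ_S/λ_P = 1570/470 = 3.340.
Then L ∝ R²T⁴ gives L_P/L_S = (0.125)² × (3.340)⁴ = 0.01562 × 124.5 = 1.945.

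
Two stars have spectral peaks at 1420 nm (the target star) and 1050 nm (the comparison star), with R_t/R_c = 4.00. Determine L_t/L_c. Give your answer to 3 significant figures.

4.78

Wien's law gives T ∝ 1/λ_max, so T_t/T_c = λ_c/λ_t = 1050/1420 = 0.7394.
Then L ∝ R²T⁴ gives L_t/L_c = (4.00)² × (0.7394)⁴ = 16.00 × 0.2990 = 4.783.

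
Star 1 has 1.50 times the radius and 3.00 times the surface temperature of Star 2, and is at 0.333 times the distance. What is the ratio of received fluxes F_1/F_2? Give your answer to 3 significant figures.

1.64×10^3

L_1/L_2 = (R_1/R_2)²(T_1/T_2)⁴ = (1.50)² × (3.00)⁴ = 182.2.
F_1/F_2 = (L_1/L_2)/(d_1/d_2)² = 182.2 / (0.333)² = 1644.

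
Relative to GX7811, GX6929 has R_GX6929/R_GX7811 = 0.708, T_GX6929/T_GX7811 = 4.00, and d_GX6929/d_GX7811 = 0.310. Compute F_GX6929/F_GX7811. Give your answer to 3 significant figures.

1.34×10^3

L_GX6929/L_GX7811 = (R_GX6929/R_GX7811)²(T_GX6929/T_GX7811)⁴ = (0.708)² × (4.00)⁴ = 128.3.
F_GX6929/F_GX7811 = (L_GX6929/L_GX7811)/(d_GX6929/d_GX7811)² = 128.3 / (0.310)² = 1335.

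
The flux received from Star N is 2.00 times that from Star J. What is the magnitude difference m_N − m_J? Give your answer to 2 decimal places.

m_N − m_J = −2.5 log₁₀(F_N/F_J) = −2.5 log₁₀(2.00) = −2.5 × (0.301) = -0.753.

-0.75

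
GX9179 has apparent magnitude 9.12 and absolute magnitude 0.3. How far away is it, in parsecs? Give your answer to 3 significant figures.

m − M = 5 log₁₀(d/10 pc)
9.12 − (0.3) = 8.82 = 5 log₁₀(d/10)
d = 10 × 10^(8.82/5) = 10 × 10^1.764 = 580.8 pc.

581 pc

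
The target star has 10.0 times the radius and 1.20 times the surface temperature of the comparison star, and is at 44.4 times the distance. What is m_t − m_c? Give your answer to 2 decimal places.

L_t/L_c = (10.0)²(1.20)⁴ = 207.4.
F_t/F_c = (L_t/L_c)/(d_t/d_c)² = 207.4/1971 = 0.1052.
m_t − m_c = −2.5 log₁₀(0.1052) = 2.45.

2.45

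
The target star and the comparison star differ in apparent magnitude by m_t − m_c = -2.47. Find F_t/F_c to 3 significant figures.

F_t/F_c = 10^(−(m_t − m_c)/2.5) = 10^(2.47/2.5) = 10^0.988 = 9.727.

9.73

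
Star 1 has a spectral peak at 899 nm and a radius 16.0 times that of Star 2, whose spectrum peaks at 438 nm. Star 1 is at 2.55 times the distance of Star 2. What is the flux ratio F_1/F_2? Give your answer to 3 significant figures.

2.22

Wien's law: T_1/T_2 = λ_2/λ_1 = 438/899 = 0.4872.
L_1/L_2 = (R_1/R_2)²(T_1/T_2)⁴ = (16.0)²(0.4872)⁴ = 14.42.
F_1/F_2 = (L_1/L_2)/(d_1/d_2)² = 14.42/(2.55)² = 2.218.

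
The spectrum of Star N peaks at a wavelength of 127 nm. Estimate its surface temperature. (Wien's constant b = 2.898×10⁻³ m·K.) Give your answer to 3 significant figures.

2.28×10^4 K

T = b/λ_max = 2.898×10⁻³ / (127×10⁻⁹) = 2.282×10^4 K.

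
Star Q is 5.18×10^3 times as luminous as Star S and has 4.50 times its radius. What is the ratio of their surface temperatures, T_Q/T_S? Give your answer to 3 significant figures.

L ∝ R²T⁴ gives T ∝ (L/R²)^(1/4), so
T_Q/T_S = (5.18×10^3 / 4.50²)^(1/4) = (255.8)^(1/4) = 3.999.

4.00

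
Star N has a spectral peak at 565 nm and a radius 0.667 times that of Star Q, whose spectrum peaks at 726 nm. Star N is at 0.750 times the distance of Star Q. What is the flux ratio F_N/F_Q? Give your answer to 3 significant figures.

2.16

Wien's law: T_N/T_Q = λ_Q/λ_N = 726/565 = 1.285.
L_N/L_Q = (R_N/R_Q)²(T_N/T_Q)⁴ = (0.667)²(1.285)⁴ = 1.213.
F_N/F_Q = (L_N/L_Q)/(d_N/d_Q)² = 1.213/(0.750)² = 2.156.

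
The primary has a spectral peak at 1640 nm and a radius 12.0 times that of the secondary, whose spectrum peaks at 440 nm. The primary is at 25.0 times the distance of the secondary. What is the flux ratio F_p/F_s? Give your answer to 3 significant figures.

Wien's law: T_p/T_s = λ_s/λ_p = 440/1640 = 0.2683.
L_p/L_s = (R_p/R_s)²(T_p/T_s)⁴ = (12.0)²(0.2683)⁴ = 0.7461.
F_p/F_s = (L_p/L_s)/(d_p/d_s)² = 0.7461/(25.0)² = 0.001194.

0.00119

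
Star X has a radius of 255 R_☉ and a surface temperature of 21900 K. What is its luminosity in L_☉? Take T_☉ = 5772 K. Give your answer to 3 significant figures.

1.35×10^7 L_☉

L/L_☉ = (R/R_☉)² (T/T_☉)⁴ = (255)² × (21900/5772)⁴
       = 6.502×10^4 × (3.794)⁴ = 6.502×10^4 × 207.2 = 1.348×10^7.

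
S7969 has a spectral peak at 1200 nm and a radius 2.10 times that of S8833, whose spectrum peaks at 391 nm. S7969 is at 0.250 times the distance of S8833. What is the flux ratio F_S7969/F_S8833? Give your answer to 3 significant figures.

0.795

Wien's law: T_S7969/T_S8833 = λ_S8833/λ_S7969 = 391/1200 = 0.3258.
L_S7969/L_S8833 = (R_S7969/R_S8833)²(T_S7969/T_S8833)⁴ = (2.10)²(0.3258)⁴ = 0.04971.
F_S7969/F_S8833 = (L_S7969/L_S8833)/(d_S7969/d_S8833)² = 0.04971/(0.250)² = 0.7953.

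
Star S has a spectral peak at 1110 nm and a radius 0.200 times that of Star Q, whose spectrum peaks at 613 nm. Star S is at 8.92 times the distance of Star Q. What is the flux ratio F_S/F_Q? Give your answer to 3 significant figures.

4.68×10^-5

Wien's law: T_S/T_Q = λ_Q/λ_S = 613/1110 = 0.5523.
L_S/L_Q = (R_S/R_Q)²(T_S/T_Q)⁴ = (0.200)²(0.5523)⁴ = 0.003721.
F_S/F_Q = (L_S/L_Q)/(d_S/d_Q)² = 0.003721/(8.92)² = 4.676×10^-5.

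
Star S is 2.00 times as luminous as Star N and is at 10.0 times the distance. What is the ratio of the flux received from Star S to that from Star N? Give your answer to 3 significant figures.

F = L/(4πd²), so F_S/F_N = (L_S/L_N) / (d_S/d_N)²
= 2.00 / (10.0)² = 2.00 / 100.0 = 0.02000.

0.0200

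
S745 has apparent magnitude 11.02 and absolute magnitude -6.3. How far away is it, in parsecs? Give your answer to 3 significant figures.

m − M = 5 log₁₀(d/10 pc)
11.02 − (-6.3) = 17.32 = 5 log₁₀(d/10)
d = 10 × 10^(17.32/5) = 10 × 10^3.464 = 2.911×10^4 pc.

2.91×10^4 pc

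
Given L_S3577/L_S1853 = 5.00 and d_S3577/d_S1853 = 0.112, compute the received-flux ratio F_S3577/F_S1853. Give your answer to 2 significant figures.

4.0×10^2

F = L/(4πd²), so F_S3577/F_S1853 = (L_S3577/L_S1853) / (d_S3577/d_S1853)²
= 5.00 / (0.112)² = 5.00 / 0.01254 = 398.6.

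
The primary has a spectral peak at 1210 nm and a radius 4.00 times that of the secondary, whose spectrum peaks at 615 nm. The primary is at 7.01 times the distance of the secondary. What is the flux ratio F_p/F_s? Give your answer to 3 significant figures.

0.0217

Wien's law: T_p/T_s = λ_s/λ_p = 615/1210 = 0.5083.
L_p/L_s = (R_p/R_s)²(T_p/T_s)⁴ = (4.00)²(0.5083)⁴ = 1.068.
F_p/F_s = (L_p/L_s)/(d_p/d_s)² = 1.068/(7.01)² = 0.02173.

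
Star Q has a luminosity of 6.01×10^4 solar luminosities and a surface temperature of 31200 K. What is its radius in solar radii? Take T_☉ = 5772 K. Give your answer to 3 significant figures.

R/R_☉ = √(L/L_☉) / (T/T_☉)² = √(6.01×10^4) / (5.405)²
       = 245.2 / 29.22 = 8.390.

8.39 solar radii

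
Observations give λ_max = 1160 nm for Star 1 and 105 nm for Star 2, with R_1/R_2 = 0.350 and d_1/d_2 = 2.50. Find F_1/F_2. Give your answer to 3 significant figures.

1.32×10^-6

Wien's law: T_1/T_2 = λ_2/λ_1 = 105/1160 = 0.09052.
L_1/L_2 = (R_1/R_2)²(T_1/T_2)⁴ = (0.350)²(0.09052)⁴ = 8.224×10^-6.
F_1/F_2 = (L_1/L_2)/(d_1/d_2)² = 8.224×10^-6/(2.50)² = 1.316×10^-6.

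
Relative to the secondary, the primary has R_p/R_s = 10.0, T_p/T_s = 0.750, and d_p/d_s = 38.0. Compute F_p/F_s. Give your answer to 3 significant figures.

L_p/L_s = (R_p/R_s)²(T_p/T_s)⁴ = (10.0)² × (0.750)⁴ = 31.64.
F_p/F_s = (L_p/L_s)/(d_p/d_s)² = 31.64 / (38.0)² = 0.02191.

0.0219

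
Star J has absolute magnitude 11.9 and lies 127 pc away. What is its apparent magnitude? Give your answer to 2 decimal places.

17.42

m = M + 5 log₁₀(d/10 pc) = 11.9 + 5 log₁₀(127/10)
  = 11.9 + 5 × 1.104 = 11.9 + 5.52 = 17.42.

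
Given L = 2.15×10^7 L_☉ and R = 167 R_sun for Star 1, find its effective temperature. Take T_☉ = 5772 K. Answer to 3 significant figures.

T/T_☉ = (L/L_☉)^(1/4) / (R/R_☉)^(1/2)
T = 5772 × (2.15×10^7)^(1/4) / √(167) = 5772 × 68.09 / 12.92 = 3.041×10^4 K.

3.04×10^4 K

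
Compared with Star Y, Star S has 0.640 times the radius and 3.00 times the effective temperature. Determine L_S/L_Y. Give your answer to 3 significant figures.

From the Stefan–Boltzmann law, L ∝ R²T⁴, so
L_S/L_Y = (R_S/R_Y)² (T_S/T_Y)⁴ = (0.640)² × (3.00)⁴ = 0.4096 × 81.00 = 33.18.

33.2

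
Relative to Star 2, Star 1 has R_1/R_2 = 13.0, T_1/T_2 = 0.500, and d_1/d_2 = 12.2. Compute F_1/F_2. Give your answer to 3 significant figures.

L_1/L_2 = (R_1/R_2)²(T_1/T_2)⁴ = (13.0)² × (0.500)⁴ = 10.56.
F_1/F_2 = (L_1/L_2)/(d_1/d_2)² = 10.56 / (12.2)² = 0.07097.

0.0710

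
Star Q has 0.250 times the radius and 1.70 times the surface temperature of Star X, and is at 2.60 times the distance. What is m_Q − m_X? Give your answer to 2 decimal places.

2.78

L_Q/L_X = (0.250)²(1.70)⁴ = 0.5220.
F_Q/F_X = (L_Q/L_X)/(d_Q/d_X)² = 0.5220/6.760 = 0.07722.
m_Q − m_X = −2.5 log₁₀(0.07722) = 2.78.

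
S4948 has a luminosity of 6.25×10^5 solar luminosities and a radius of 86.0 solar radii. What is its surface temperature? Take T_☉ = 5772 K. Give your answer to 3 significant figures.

1.75×10^4 K

T/T_☉ = (L/L_☉)^(1/4) / (R/R_☉)^(1/2)
T = 5772 × (6.25×10^5)^(1/4) / √(86.0) = 5772 × 28.12 / 9.274 = 1.750×10^4 K.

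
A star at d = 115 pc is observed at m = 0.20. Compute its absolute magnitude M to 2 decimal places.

M = m − 5 log₁₀(d/10 pc) = 0.20 − 5 log₁₀(115/10)
  = 0.20 − 5 × 1.061 = 0.20 − 5.30 = -5.10.

-5.10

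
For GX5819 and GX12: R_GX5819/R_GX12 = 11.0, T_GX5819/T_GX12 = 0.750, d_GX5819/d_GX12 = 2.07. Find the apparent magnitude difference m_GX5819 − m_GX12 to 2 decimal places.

L_GX5819/L_GX12 = (11.0)²(0.750)⁴ = 38.29.
F_GX5819/F_GX12 = (L_GX5819/L_GX12)/(d_GX5819/d_GX12)² = 38.29/4.285 = 8.935.
m_GX5819 − m_GX12 = −2.5 log₁₀(8.935) = -2.38.

-2.38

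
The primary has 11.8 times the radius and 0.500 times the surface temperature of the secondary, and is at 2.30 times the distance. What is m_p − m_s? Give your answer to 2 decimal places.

L_p/L_s = (11.8)²(0.500)⁴ = 8.703.
F_p/F_s = (L_p/L_s)/(d_p/d_s)² = 8.703/5.290 = 1.645.
m_p − m_s = −2.5 log₁₀(1.645) = -0.54.

-0.54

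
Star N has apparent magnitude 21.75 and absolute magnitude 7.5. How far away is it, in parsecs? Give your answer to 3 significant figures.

m − M = 5 log₁₀(d/10 pc)
21.75 − (7.5) = 14.25 = 5 log₁₀(d/10)
d = 10 × 10^(14.25/5) = 10 × 10^2.850 = 7079 pc.

7.08×10^3 pc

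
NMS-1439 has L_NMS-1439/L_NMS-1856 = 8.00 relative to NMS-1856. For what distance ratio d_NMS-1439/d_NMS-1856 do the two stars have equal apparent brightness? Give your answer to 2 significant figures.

2.8

Equal flux requires L_NMS-1439/d_NMS-1439² = L_NMS-1856/d_NMS-1856², so d_NMS-1439/d_NMS-1856 = √(L_NMS-1439/L_NMS-1856)
= √(8.00) = 2.828.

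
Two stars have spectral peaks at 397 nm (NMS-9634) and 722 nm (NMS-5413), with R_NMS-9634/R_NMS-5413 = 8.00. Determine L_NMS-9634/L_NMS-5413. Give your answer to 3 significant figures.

Wien's law gives T ∝ 1/λ_max, so T_NMS-9634/T_NMS-5413 = λ_NMS-5413/λ_NMS-9634 = 722/397 = 1.819.
Then L ∝ R²T⁴ gives L_NMS-9634/L_NMS-5413 = (8.00)² × (1.819)⁴ = 64.00 × 10.94 = 700.1.

700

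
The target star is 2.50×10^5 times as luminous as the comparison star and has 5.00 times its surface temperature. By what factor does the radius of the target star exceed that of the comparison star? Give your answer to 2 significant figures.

L ∝ R²T⁴ gives R ∝ √L / T², so
R_t/R_c = √(2.50×10^5) / (5.00)² = 500.0 / 25.00 = 20.00.

20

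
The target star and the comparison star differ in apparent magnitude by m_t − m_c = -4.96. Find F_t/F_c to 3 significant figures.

96.4

F_t/F_c = 10^(−(m_t − m_c)/2.5) = 10^(4.96/2.5) = 10^1.984 = 96.38.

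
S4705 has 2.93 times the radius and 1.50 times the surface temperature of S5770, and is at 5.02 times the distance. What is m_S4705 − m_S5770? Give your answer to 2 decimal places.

L_S4705/L_S5770 = (2.93)²(1.50)⁴ = 43.46.
F_S4705/F_S5770 = (L_S4705/L_S5770)/(d_S4705/d_S5770)² = 43.46/25.20 = 1.725.
m_S4705 − m_S5770 = −2.5 log₁₀(1.725) = -0.59.

-0.59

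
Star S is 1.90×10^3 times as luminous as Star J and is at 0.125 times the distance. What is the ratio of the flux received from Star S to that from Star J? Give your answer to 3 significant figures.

1.22×10^5

F = L/(4πd²), so F_S/F_J = (L_S/L_J) / (d_S/d_J)²
= 1.90×10^3 / (0.125)² = 1.90×10^3 / 0.01562 = 1.216×10^5.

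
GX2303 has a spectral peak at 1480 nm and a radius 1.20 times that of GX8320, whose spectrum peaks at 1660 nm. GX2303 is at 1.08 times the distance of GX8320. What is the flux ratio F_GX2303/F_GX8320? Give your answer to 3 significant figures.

1.95

Wien's law: T_GX2303/T_GX8320 = λ_GX8320/λ_GX2303 = 1660/1480 = 1.122.
L_GX2303/L_GX8320 = (R_GX2303/R_GX8320)²(T_GX2303/T_GX8320)⁴ = (1.20)²(1.122)⁴ = 2.279.
F_GX2303/F_GX8320 = (L_GX2303/L_GX8320)/(d_GX2303/d_GX8320)² = 2.279/(1.08)² = 1.954.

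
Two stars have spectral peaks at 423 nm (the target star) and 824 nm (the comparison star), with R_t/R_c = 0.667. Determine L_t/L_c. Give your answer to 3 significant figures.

6.41

Wien's law gives T ∝ 1/λ_max, so T_t/T_c = λ_c/λ_t = 824/423 = 1.948.
Then L ∝ R²T⁴ gives L_t/L_c = (0.667)² × (1.948)⁴ = 0.4449 × 14.40 = 6.406.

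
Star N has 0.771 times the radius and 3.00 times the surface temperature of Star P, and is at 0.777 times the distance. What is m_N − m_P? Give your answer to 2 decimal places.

-4.75

L_N/L_P = (0.771)²(3.00)⁴ = 48.15.
F_N/F_P = (L_N/L_P)/(d_N/d_P)² = 48.15/0.6037 = 79.75.
m_N − m_P = −2.5 log₁₀(79.75) = -4.75.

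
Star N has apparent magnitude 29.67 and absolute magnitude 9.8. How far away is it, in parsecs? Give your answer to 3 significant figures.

9.42×10^4 pc

m − M = 5 log₁₀(d/10 pc)
29.67 − (9.8) = 19.87 = 5 log₁₀(d/10)
d = 10 × 10^(19.87/5) = 10 × 10^3.974 = 9.419×10^4 pc.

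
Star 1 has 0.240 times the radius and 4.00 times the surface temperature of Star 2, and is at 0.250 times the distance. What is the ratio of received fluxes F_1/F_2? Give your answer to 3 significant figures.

L_1/L_2 = (R_1/R_2)²(T_1/T_2)⁴ = (0.240)² × (4.00)⁴ = 14.75.
F_1/F_2 = (L_1/L_2)/(d_1/d_2)² = 14.75 / (0.250)² = 235.9.

236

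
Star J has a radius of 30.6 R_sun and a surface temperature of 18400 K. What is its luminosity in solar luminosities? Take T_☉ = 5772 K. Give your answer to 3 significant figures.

L/L_☉ = (R/R_☉)² (T/T_☉)⁴ = (30.6)² × (18400/5772)⁴
       = 936.4 × (3.188)⁴ = 936.4 × 103.3 = 9.670×10^4.

9.67×10^4 solar luminosities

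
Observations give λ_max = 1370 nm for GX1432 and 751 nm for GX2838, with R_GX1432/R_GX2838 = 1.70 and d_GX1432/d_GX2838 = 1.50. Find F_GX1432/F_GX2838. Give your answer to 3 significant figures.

0.116

Wien's law: T_GX1432/T_GX2838 = λ_GX2838/λ_GX1432 = 751/1370 = 0.5482.
L_GX1432/L_GX2838 = (R_GX1432/R_GX2838)²(T_GX1432/T_GX2838)⁴ = (1.70)²(0.5482)⁴ = 0.2610.
F_GX1432/F_GX2838 = (L_GX1432/L_GX2838)/(d_GX1432/d_GX2838)² = 0.2610/(1.50)² = 0.1160.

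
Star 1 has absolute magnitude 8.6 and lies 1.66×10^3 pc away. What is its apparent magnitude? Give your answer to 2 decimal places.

19.70

m = M + 5 log₁₀(d/10 pc) = 8.6 + 5 log₁₀(1.66×10^3/10)
  = 8.6 + 5 × 2.220 = 8.6 + 11.10 = 19.70.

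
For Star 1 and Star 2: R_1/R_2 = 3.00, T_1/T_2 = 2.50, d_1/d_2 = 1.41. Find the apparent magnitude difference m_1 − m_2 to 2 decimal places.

-5.62

L_1/L_2 = (3.00)²(2.50)⁴ = 351.6.
F_1/F_2 = (L_1/L_2)/(d_1/d_2)² = 351.6/1.988 = 176.8.
m_1 − m_2 = −2.5 log₁₀(176.8) = -5.62.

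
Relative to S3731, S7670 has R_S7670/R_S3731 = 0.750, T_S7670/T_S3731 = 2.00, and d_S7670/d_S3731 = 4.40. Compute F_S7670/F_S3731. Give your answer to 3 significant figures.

L_S7670/L_S3731 = (R_S7670/R_S3731)²(T_S7670/T_S3731)⁴ = (0.750)² × (2.00)⁴ = 9.000.
F_S7670/F_S3731 = (L_S7670/L_S3731)/(d_S7670/d_S3731)² = 9.000 / (4.40)² = 0.4649.

0.465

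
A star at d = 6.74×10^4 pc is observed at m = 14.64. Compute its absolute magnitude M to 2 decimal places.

-4.50

M = m − 5 log₁₀(d/10 pc) = 14.64 − 5 log₁₀(6.74×10^4/10)
  = 14.64 − 5 × 3.829 = 14.64 − 19.14 = -4.50.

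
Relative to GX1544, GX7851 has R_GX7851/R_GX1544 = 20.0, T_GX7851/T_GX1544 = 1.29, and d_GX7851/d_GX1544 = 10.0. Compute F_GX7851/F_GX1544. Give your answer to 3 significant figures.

L_GX7851/L_GX1544 = (R_GX7851/R_GX1544)²(T_GX7851/T_GX1544)⁴ = (20.0)² × (1.29)⁴ = 1108.
F_GX7851/F_GX1544 = (L_GX7851/L_GX1544)/(d_GX7851/d_GX1544)² = 1108 / (10.0)² = 11.08.

11.1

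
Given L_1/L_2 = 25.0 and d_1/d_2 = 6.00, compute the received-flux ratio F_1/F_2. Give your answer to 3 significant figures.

0.694

F = L/(4πd²), so F_1/F_2 = (L_1/L_2) / (d_1/d_2)²
= 25.0 / (6.00)² = 25.0 / 36.00 = 0.6944.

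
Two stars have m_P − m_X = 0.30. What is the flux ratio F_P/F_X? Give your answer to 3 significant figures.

F_P/F_X = 10^(−(m_P − m_X)/2.5) = 10^(-0.30/2.5) = 10^-0.120 = 0.7586.

0.759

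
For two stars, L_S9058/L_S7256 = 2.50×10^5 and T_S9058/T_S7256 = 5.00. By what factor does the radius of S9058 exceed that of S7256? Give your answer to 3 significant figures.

L ∝ R²T⁴ gives R ∝ √L / T², so
R_S9058/R_S7256 = √(2.50×10^5) / (5.00)² = 500.0 / 25.00 = 20.00.

20.0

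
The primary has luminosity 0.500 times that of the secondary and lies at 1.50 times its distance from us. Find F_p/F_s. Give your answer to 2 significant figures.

0.22

F = L/(4πd²), so F_p/F_s = (L_p/L_s) / (d_p/d_s)²
= 0.500 / (1.50)² = 0.500 / 2.250 = 0.2222.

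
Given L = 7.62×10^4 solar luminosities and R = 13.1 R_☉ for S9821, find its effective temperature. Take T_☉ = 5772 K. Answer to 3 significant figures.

2.65×10^4 K

T/T_☉ = (L/L_☉)^(1/4) / (R/R_☉)^(1/2)
T = 5772 × (7.62×10^4)^(1/4) / √(13.1) = 5772 × 16.61 / 3.619 = 2.650×10^4 K.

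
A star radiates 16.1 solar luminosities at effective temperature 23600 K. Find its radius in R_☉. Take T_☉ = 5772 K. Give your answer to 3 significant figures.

0.240 R_☉

R/R_☉ = √(L/L_☉) / (T/T_☉)² = √(16.1) / (4.089)²
       = 4.012 / 16.72 = 0.2400.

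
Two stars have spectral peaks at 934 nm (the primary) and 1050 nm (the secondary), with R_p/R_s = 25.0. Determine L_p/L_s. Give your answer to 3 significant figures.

Wien's law gives T ∝ 1/λ_max, so T_p/T_s = λ_s/λ_p = 1050/934 = 1.124.
Then L ∝ R²T⁴ gives L_p/L_s = (25.0)² × (1.124)⁴ = 625.0 × 1.597 = 998.3.

998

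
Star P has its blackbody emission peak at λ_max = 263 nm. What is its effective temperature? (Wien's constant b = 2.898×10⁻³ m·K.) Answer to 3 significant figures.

1.10×10^4 K

T = b/λ_max = 2.898×10⁻³ / (263×10⁻⁹) = 1.102×10^4 K.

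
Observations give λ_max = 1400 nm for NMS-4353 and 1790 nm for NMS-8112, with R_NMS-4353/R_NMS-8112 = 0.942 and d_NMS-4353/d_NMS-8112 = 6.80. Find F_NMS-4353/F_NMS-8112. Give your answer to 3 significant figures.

0.0513

Wien's law: T_NMS-4353/T_NMS-8112 = λ_NMS-8112/λ_NMS-4353 = 1790/1400 = 1.279.
L_NMS-4353/L_NMS-8112 = (R_NMS-4353/R_NMS-8112)²(T_NMS-4353/T_NMS-8112)⁴ = (0.942)²(1.279)⁴ = 2.371.
F_NMS-4353/F_NMS-8112 = (L_NMS-4353/L_NMS-8112)/(d_NMS-4353/d_NMS-8112)² = 2.371/(6.80)² = 0.05128.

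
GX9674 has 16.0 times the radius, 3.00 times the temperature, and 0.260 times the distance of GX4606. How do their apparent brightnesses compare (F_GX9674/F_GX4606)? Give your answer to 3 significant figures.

L_GX9674/L_GX4606 = (R_GX9674/R_GX4606)²(T_GX9674/T_GX4606)⁴ = (16.0)² × (3.00)⁴ = 2.074×10^4.
F_GX9674/F_GX4606 = (L_GX9674/L_GX4606)/(d_GX9674/d_GX4606)² = 2.074×10^4 / (0.260)² = 3.067×10^5.

3.07×10^5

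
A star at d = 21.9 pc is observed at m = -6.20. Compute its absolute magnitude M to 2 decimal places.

M = m − 5 log₁₀(d/10 pc) = -6.20 − 5 log₁₀(21.9/10)
  = -6.20 − 5 × 0.340 = -6.20 − 1.70 = -7.90.

-7.90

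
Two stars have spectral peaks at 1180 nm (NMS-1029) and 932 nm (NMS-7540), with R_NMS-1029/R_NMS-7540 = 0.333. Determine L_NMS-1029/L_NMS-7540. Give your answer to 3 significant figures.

Wien's law gives T ∝ 1/λ_max, so T_NMS-1029/T_NMS-7540 = λ_NMS-7540/λ_NMS-1029 = 932/1180 = 0.7898.
Then L ∝ R²T⁴ gives L_NMS-1029/L_NMS-7540 = (0.333)² × (0.7898)⁴ = 0.1109 × 0.3892 = 0.04315.

0.0432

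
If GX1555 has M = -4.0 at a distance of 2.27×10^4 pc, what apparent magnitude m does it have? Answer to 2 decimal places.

12.78

m = M + 5 log₁₀(d/10 pc) = -4.0 + 5 log₁₀(2.27×10^4/10)
  = -4.0 + 5 × 3.356 = -4.0 + 16.78 = 12.78.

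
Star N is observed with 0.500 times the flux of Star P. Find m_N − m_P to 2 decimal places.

0.75

m_N − m_P = −2.5 log₁₀(F_N/F_P) = −2.5 log₁₀(0.500) = −2.5 × (-0.301) = 0.753.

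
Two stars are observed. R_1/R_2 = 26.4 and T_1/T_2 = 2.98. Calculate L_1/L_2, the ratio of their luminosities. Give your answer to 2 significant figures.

5.5×10^4

From the Stefan–Boltzmann law, L ∝ R²T⁴, so
L_1/L_2 = (R_1/R_2)² (T_1/T_2)⁴ = (26.4)² × (2.98)⁴ = 697.0 × 78.86 = 5.496×10^4.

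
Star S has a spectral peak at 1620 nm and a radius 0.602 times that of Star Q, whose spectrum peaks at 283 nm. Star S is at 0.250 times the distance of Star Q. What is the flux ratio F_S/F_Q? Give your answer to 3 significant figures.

0.00540

Wien's law: T_S/T_Q = λ_Q/λ_S = 283/1620 = 0.1747.
L_S/L_Q = (R_S/R_Q)²(T_S/T_Q)⁴ = (0.602)²(0.1747)⁴ = 3.375×10^-4.
F_S/F_Q = (L_S/L_Q)/(d_S/d_Q)² = 3.375×10^-4/(0.250)² = 0.005400.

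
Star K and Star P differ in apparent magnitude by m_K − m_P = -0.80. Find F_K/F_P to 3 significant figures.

2.09

F_K/F_P = 10^(−(m_K − m_P)/2.5) = 10^(0.80/2.5) = 10^0.320 = 2.089.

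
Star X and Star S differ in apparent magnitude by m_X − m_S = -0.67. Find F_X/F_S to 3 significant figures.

F_X/F_S = 10^(−(m_X − m_S)/2.5) = 10^(0.67/2.5) = 10^0.268 = 1.854.

1.85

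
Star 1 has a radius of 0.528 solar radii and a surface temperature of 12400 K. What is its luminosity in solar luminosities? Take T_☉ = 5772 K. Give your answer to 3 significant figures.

5.94 solar luminosities

L/L_☉ = (R/R_☉)² (T/T_☉)⁴ = (0.528)² × (12400/5772)⁴
       = 0.2788 × (2.148)⁴ = 0.2788 × 21.30 = 5.938.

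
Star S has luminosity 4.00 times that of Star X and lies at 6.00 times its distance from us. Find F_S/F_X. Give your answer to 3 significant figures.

F = L/(4πd²), so F_S/F_X = (L_S/L_X) / (d_S/d_X)²
= 4.00 / (6.00)² = 4.00 / 36.00 = 0.1111.

0.111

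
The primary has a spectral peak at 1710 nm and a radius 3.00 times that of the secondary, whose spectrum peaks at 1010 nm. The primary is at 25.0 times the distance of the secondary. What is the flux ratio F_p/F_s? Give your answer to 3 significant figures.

0.00175

Wien's law: T_p/T_s = λ_s/λ_p = 1010/1710 = 0.5906.
L_p/L_s = (R_p/R_s)²(T_p/T_s)⁴ = (3.00)²(0.5906)⁴ = 1.095.
F_p/F_s = (L_p/L_s)/(d_p/d_s)² = 1.095/(25.0)² = 0.001753.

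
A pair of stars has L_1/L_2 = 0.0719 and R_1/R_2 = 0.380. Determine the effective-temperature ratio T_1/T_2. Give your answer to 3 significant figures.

0.840

L ∝ R²T⁴ gives T ∝ (L/R²)^(1/4), so
T_1/T_2 = (0.0719 / 0.380²)^(1/4) = (0.4979)^(1/4) = 0.8400.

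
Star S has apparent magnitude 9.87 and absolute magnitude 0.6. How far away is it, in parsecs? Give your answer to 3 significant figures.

m − M = 5 log₁₀(d/10 pc)
9.87 − (0.6) = 9.27 = 5 log₁₀(d/10)
d = 10 × 10^(9.27/5) = 10 × 10^1.854 = 714.5 pc.

714 pc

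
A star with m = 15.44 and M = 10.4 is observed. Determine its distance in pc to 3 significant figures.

m − M = 5 log₁₀(d/10 pc)
15.44 − (10.4) = 5.04 = 5 log₁₀(d/10)
d = 10 × 10^(5.04/5) = 10 × 10^1.008 = 101.9 pc.

102 pc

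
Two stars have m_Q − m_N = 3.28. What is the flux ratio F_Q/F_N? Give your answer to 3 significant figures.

F_Q/F_N = 10^(−(m_Q − m_N)/2.5) = 10^(-3.28/2.5) = 10^-1.312 = 0.04875.

0.0488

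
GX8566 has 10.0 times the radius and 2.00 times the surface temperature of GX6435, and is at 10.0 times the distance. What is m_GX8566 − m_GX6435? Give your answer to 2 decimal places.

L_GX8566/L_GX6435 = (10.0)²(2.00)⁴ = 1600.
F_GX8566/F_GX6435 = (L_GX8566/L_GX6435)/(d_GX8566/d_GX6435)² = 1600/100.0 = 16.00.
m_GX8566 − m_GX6435 = −2.5 log₁₀(16.00) = -3.01.

-3.01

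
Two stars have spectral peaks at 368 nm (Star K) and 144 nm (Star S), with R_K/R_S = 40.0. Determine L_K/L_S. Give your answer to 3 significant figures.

37.5

Wien's law gives T ∝ 1/λ_max, so T_K/T_S = λ_S/λ_K = 144/368 = 0.3913.
Then L ∝ R²T⁴ gives L_K/L_S = (40.0)² × (0.3913)⁴ = 1600 × 0.02345 = 37.51.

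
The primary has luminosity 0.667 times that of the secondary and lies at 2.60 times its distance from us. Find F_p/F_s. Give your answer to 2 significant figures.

F = L/(4πd²), so F_p/F_s = (L_p/L_s) / (d_p/d_s)²
= 0.667 / (2.60)² = 0.667 / 6.760 = 0.09867.

0.099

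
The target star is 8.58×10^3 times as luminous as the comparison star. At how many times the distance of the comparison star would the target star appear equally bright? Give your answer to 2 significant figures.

93

Equal flux requires L_t/d_t² = L_c/d_c², so d_t/d_c = √(L_t/L_c)
= √(8.58×10^3) = 92.63.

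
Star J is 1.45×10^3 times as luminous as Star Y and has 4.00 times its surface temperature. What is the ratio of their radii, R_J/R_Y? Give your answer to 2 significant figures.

L ∝ R²T⁴ gives R ∝ √L / T², so
R_J/R_Y = √(1.45×10^3) / (4.00)² = 38.08 / 16.00 = 2.380.

2.4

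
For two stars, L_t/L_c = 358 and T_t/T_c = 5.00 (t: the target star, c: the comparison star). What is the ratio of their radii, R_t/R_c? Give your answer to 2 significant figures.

0.76

L ∝ R²T⁴ gives R ∝ √L / T², so
R_t/R_c = √(358) / (5.00)² = 18.92 / 25.00 = 0.7568.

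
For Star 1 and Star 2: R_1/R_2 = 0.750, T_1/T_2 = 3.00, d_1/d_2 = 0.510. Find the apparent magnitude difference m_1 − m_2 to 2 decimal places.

L_1/L_2 = (0.750)²(3.00)⁴ = 45.56.
F_1/F_2 = (L_1/L_2)/(d_1/d_2)² = 45.56/0.2601 = 175.2.
m_1 − m_2 = −2.5 log₁₀(175.2) = -5.61.

-5.61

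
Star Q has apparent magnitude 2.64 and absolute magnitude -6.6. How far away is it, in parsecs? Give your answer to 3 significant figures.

705 pc

m − M = 5 log₁₀(d/10 pc)
2.64 − (-6.6) = 9.24 = 5 log₁₀(d/10)
d = 10 × 10^(9.24/5) = 10 × 10^1.848 = 704.7 pc.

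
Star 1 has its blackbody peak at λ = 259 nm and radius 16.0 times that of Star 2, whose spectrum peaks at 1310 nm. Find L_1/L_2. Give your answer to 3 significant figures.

Wien's law gives T ∝ 1/λ_max, so T_1/T_2 = λ_2/λ_1 = 1310/259 = 5.058.
Then L ∝ R²T⁴ gives L_1/L_2 = (16.0)² × (5.058)⁴ = 256.0 × 654.5 = 1.675×10^5.

1.68×10^5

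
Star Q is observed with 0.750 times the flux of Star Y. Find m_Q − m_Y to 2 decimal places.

0.31

m_Q − m_Y = −2.5 log₁₀(F_Q/F_Y) = −2.5 log₁₀(0.750) = −2.5 × (-0.125) = 0.312.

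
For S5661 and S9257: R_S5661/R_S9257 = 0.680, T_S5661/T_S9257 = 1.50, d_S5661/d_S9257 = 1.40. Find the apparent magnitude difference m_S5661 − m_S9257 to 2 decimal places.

-0.19

L_S5661/L_S9257 = (0.680)²(1.50)⁴ = 2.341.
F_S5661/F_S9257 = (L_S5661/L_S9257)/(d_S5661/d_S9257)² = 2.341/1.960 = 1.194.
m_S5661 − m_S9257 = −2.5 log₁₀(1.194) = -0.19.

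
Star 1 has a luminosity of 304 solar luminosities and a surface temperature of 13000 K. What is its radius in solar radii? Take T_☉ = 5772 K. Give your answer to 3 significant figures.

R/R_☉ = √(L/L_☉) / (T/T_☉)² = √(304) / (2.252)²
       = 17.44 / 5.073 = 3.437.

3.44 solar radii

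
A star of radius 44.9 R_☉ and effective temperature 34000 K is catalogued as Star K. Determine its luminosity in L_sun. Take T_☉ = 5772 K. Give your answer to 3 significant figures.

L/L_☉ = (R/R_☉)² (T/T_☉)⁴ = (44.9)² × (34000/5772)⁴
       = 2016 × (5.891)⁴ = 2016 × 1204 = 2.427×10^6.

2.43×10^6 L_sun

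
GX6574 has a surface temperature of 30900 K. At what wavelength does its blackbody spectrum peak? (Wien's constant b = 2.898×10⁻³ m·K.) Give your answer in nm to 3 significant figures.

λ_max = b/T = 2.898×10⁻³ / 30900 = 9.38×10^-8 m = 93.79 nm.

93.8 nm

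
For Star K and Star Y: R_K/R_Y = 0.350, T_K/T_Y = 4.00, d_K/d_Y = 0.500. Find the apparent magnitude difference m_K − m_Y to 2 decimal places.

L_K/L_Y = (0.350)²(4.00)⁴ = 31.36.
F_K/F_Y = (L_K/L_Y)/(d_K/d_Y)² = 31.36/0.2500 = 125.4.
m_K − m_Y = −2.5 log₁₀(125.4) = -5.25.

-5.25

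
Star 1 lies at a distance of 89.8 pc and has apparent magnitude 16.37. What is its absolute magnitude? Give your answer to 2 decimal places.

11.60

M = m − 5 log₁₀(d/10 pc) = 16.37 − 5 log₁₀(89.8/10)
  = 16.37 − 5 × 0.953 = 16.37 − 4.77 = 11.60.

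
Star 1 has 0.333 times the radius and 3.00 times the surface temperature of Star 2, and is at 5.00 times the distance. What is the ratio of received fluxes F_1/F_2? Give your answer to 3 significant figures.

0.359

L_1/L_2 = (R_1/R_2)²(T_1/T_2)⁴ = (0.333)² × (3.00)⁴ = 8.982.
F_1/F_2 = (L_1/L_2)/(d_1/d_2)² = 8.982 / (5.00)² = 0.3593.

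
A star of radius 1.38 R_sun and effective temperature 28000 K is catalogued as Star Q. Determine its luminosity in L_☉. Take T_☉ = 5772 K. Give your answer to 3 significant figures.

1.05×10^3 L_☉

L/L_☉ = (R/R_☉)² (T/T_☉)⁴ = (1.38)² × (28000/5772)⁴
       = 1.904 × (4.851)⁴ = 1.904 × 553.8 = 1055.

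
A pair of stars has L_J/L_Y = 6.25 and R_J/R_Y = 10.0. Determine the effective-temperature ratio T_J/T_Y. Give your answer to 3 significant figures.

0.500

L ∝ R²T⁴ gives T ∝ (L/R²)^(1/4), so
T_J/T_Y = (6.25 / 10.0²)^(1/4) = (0.06250)^(1/4) = 0.5000.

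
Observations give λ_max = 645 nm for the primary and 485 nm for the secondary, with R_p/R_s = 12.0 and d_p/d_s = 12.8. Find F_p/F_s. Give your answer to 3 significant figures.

Wien's law: T_p/T_s = λ_s/λ_p = 485/645 = 0.7519.
L_p/L_s = (R_p/R_s)²(T_p/T_s)⁴ = (12.0)²(0.7519)⁴ = 46.04.
F_p/F_s = (L_p/L_s)/(d_p/d_s)² = 46.04/(12.8)² = 0.2810.

0.281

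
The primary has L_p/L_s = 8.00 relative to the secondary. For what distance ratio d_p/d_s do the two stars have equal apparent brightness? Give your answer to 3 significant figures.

Equal flux requires L_p/d_p² = L_s/d_s², so d_p/d_s = √(L_p/L_s)
= √(8.00) = 2.828.

2.83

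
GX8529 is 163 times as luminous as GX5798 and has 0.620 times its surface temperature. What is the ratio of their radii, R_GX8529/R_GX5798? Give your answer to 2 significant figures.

L ∝ R²T⁴ gives R ∝ √L / T², so
R_GX8529/R_GX5798 = √(163) / (0.620)² = 12.77 / 0.3844 = 33.21.

33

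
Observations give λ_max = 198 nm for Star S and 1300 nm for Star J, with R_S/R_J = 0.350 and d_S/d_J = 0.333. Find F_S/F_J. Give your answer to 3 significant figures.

2.05×10^3

Wien's law: T_S/T_J = λ_J/λ_S = 1300/198 = 6.566.
L_S/L_J = (R_S/R_J)²(T_S/T_J)⁴ = (0.350)²(6.566)⁴ = 227.6.
F_S/F_J = (L_S/L_J)/(d_S/d_J)² = 227.6/(0.333)² = 2053.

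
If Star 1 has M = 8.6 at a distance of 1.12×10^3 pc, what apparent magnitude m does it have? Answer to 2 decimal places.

m = M + 5 log₁₀(d/10 pc) = 8.6 + 5 log₁₀(1.12×10^3/10)
  = 8.6 + 5 × 2.049 = 8.6 + 10.25 = 18.85.

18.85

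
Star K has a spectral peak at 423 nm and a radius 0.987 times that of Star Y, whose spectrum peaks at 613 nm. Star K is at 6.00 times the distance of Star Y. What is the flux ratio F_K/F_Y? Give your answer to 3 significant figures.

Wien's law: T_K/T_Y = λ_Y/λ_K = 613/423 = 1.449.
L_K/L_Y = (R_K/R_Y)²(T_K/T_Y)⁴ = (0.987)²(1.449)⁴ = 4.296.
F_K/F_Y = (L_K/L_Y)/(d_K/d_Y)² = 4.296/(6.00)² = 0.1193.

0.119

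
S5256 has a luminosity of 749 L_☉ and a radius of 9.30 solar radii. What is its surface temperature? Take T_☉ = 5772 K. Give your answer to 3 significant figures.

9.90×10^3 K

T/T_☉ = (L/L_☉)^(1/4) / (R/R_☉)^(1/2)
T = 5772 × (749)^(1/4) / √(9.30) = 5772 × 5.231 / 3.050 = 9902 K.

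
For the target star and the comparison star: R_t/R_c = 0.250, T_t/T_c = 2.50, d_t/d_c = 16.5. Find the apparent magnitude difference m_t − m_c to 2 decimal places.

L_t/L_c = (0.250)²(2.50)⁴ = 2.441.
F_t/F_c = (L_t/L_c)/(d_t/d_c)² = 2.441/272.2 = 0.008968.
m_t − m_c = −2.5 log₁₀(0.008968) = 5.12.

5.12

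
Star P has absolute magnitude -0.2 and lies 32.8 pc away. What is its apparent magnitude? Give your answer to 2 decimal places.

m = M + 5 log₁₀(d/10 pc) = -0.2 + 5 log₁₀(32.8/10)
  = -0.2 + 5 × 0.516 = -0.2 + 2.58 = 2.38.

2.38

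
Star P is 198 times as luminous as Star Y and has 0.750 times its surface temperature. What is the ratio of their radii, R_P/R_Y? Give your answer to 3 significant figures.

25.0

L ∝ R²T⁴ gives R ∝ √L / T², so
R_P/R_Y = √(198) / (0.750)² = 14.07 / 0.5625 = 25.02.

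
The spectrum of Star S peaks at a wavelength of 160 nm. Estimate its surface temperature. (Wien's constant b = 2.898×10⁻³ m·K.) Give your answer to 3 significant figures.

1.81×10^4 K

T = b/λ_max = 2.898×10⁻³ / (160×10⁻⁹) = 1.811×10^4 K.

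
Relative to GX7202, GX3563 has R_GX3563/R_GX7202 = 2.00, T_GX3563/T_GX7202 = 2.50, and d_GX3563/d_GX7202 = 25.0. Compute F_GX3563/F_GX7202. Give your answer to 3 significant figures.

L_GX3563/L_GX7202 = (R_GX3563/R_GX7202)²(T_GX3563/T_GX7202)⁴ = (2.00)² × (2.50)⁴ = 156.2.
F_GX3563/F_GX7202 = (L_GX3563/L_GX7202)/(d_GX3563/d_GX7202)² = 156.2 / (25.0)² = 0.2500.

0.250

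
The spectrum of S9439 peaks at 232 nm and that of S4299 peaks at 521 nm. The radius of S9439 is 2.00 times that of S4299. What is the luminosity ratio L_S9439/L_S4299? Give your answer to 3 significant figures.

Wien's law gives T ∝ 1/λ_max, so T_S9439/T_S4299 = λ_S4299/λ_S9439 = 521/232 = 2.246.
Then L ∝ R²T⁴ gives L_S9439/L_S4299 = (2.00)² × (2.246)⁴ = 4.000 × 25.43 = 101.7.

102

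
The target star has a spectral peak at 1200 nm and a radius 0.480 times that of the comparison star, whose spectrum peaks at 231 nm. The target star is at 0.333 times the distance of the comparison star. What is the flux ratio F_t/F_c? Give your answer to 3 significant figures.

0.00285

Wien's law: T_t/T_c = λ_c/λ_t = 231/1200 = 0.1925.
L_t/L_c = (R_t/R_c)²(T_t/T_c)⁴ = (0.480)²(0.1925)⁴ = 3.164×10^-4.
F_t/F_c = (L_t/L_c)/(d_t/d_c)² = 3.164×10^-4/(0.333)² = 0.002853.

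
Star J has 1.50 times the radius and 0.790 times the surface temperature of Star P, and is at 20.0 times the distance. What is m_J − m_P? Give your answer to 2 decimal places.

L_J/L_P = (1.50)²(0.790)⁴ = 0.8764.
F_J/F_P = (L_J/L_P)/(d_J/d_P)² = 0.8764/400.0 = 0.002191.
m_J − m_P = −2.5 log₁₀(0.002191) = 6.65.

6.65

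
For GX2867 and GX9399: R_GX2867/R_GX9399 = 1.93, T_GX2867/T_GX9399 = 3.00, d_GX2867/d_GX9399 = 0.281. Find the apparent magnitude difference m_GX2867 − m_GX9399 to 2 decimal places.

-8.96

L_GX2867/L_GX9399 = (1.93)²(3.00)⁴ = 301.7.
F_GX2867/F_GX9399 = (L_GX2867/L_GX9399)/(d_GX2867/d_GX9399)² = 301.7/0.07896 = 3821.
m_GX2867 − m_GX9399 = −2.5 log₁₀(3821) = -8.96.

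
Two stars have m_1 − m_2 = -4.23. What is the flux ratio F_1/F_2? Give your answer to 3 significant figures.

F_1/F_2 = 10^(−(m_1 − m_2)/2.5) = 10^(4.23/2.5) = 10^1.692 = 49.20.

49.2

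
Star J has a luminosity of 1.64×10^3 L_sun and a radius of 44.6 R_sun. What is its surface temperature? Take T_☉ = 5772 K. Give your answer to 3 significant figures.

T/T_☉ = (L/L_☉)^(1/4) / (R/R_☉)^(1/2)
T = 5772 × (1.64×10^3)^(1/4) / √(44.6) = 5772 × 6.364 / 6.678 = 5500 K.

5.50×10^3 K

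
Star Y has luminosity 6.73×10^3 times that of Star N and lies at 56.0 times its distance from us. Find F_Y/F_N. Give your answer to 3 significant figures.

F = L/(4πd²), so F_Y/F_N = (L_Y/L_N) / (d_Y/d_N)²
= 6.73×10^3 / (56.0)² = 6.73×10^3 / 3136 = 2.146.

2.15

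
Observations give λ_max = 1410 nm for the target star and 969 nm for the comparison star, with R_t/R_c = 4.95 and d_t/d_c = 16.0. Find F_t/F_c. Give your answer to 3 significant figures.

0.0213

Wien's law: T_t/T_c = λ_c/λ_t = 969/1410 = 0.6872.
L_t/L_c = (R_t/R_c)²(T_t/T_c)⁴ = (4.95)²(0.6872)⁴ = 5.465.
F_t/F_c = (L_t/L_c)/(d_t/d_c)² = 5.465/(16.0)² = 0.02135.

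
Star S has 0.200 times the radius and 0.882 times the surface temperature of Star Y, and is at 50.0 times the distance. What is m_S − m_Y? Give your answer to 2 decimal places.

12.54

L_S/L_Y = (0.200)²(0.882)⁴ = 0.02421.
F_S/F_Y = (L_S/L_Y)/(d_S/d_Y)² = 0.02421/2500 = 9.683×10^-6.
m_S − m_Y = −2.5 log₁₀(9.683×10^-6) = 12.54.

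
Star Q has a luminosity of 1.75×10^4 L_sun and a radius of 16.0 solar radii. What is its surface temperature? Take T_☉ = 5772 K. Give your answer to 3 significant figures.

1.66×10^4 K

T/T_☉ = (L/L_☉)^(1/4) / (R/R_☉)^(1/2)
T = 5772 × (1.75×10^4)^(1/4) / √(16.0) = 5772 × 11.50 / 4.000 = 1.660×10^4 K.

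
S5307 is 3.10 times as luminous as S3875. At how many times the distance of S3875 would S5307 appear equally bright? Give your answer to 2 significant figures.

Equal flux requires L_S5307/d_S5307² = L_S3875/d_S3875², so d_S5307/d_S3875 = √(L_S5307/L_S3875)
= √(3.10) = 1.761.

1.8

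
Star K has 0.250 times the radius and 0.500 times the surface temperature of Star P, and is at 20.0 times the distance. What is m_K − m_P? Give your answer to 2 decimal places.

L_K/L_P = (0.250)²(0.500)⁴ = 0.003906.
F_K/F_P = (L_K/L_P)/(d_K/d_P)² = 0.003906/400.0 = 9.766×10^-6.
m_K − m_P = −2.5 log₁₀(9.766×10^-6) = 12.53.

12.53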